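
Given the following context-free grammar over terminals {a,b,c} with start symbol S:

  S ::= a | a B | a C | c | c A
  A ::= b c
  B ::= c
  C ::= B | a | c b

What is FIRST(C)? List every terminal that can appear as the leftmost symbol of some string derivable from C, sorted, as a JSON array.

FIRST iteration:
[1]
  A via A→b c: +{b}
  B via B→c: +{c}
  C via C→B: +{c}
  C via C→a: +{a}
  S via S→a: +{a}
  S via S→c: +{c}
  FIRST(S)={a,c}  FIRST(A)={b}  FIRST(B)={c}  FIRST(C)={a,c}
[2] (no change)
  FIRST(S)={a,c}  FIRST(A)={b}  FIRST(B)={c}  FIRST(C)={a,c}

FIRST(C) = ["a", "c"]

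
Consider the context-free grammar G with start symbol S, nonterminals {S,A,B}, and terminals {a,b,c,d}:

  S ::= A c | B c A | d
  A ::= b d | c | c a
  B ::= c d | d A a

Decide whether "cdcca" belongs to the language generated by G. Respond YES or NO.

Convert to CNF:
  S -> A T2 | B X5 | d
  A -> T0 T1 | T2 T3 | c
  B -> T1 X4 | T2 T1
  T0 -> b
  T1 -> d
  T2 -> c
  T3 -> a
  X4 -> A T3
  X5 -> T2 A

CYK table (by increasing span):
  T[0,0] 'c' = {A,T2}  orig:{A}
  T[1,1] 'd' = {S,T1}  orig:{S}
  T[2,2] 'c' = {A,T2}  orig:{A}
  T[3,3] 'c' = {A,T2}  orig:{A}
  T[4,4] 'a' = {T3}  orig:{}
  T[0,1] 'cd' = {B}
  T[1,2] 'dc' = ∅
  T[2,3] 'cc' = {S,X5}  orig:{S}
  T[3,4] 'ca' = {A,X4}  orig:{A}
  T[0,2] 'cdc' = ∅
  T[1,3] 'dcc' = ∅
  T[2,4] 'cca' = {X5}  orig:{}
  T[0,3] 'cdcc' = {S}
  T[1,4] 'dcca' = ∅
  T[0,4] 'cdcca' = {S}

S ∈ T[0,4] ⇒ YES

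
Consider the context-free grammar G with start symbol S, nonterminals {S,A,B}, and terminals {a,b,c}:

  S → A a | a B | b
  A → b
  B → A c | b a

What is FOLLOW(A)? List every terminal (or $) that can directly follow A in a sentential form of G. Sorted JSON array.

Compute FIRST by fixpoint:
pass 1:
  A via A→b: +{b}
  B via B→A c: +{b}
  S via S→A a: +{b}
  S via S→a B: +{a}
  FIRST(S)={a,b}  FIRST(A)={b}  FIRST(B)={b}
pass 2: (stable)
  FIRST(S)={a,b}  FIRST(A)={b}  FIRST(B)={b}

FOLLOW iteration:
FOLLOW(S) := {$}
pass 1:
  B→A c: FOLLOW(A) ⊇ FIRST(c) = {c}; new: +{c}
  S→A a: FOLLOW(A) ⊇ FIRST(a) = {a}; new: +{a}
  S→a B: FOLLOW(B) ⊇ FOLLOW(S) ⊇ {$}; new: +{$}
  FOLLOW(S)={$}  FOLLOW(A)={a,c}  FOLLOW(B)={$}
pass 2: done
  FOLLOW(S)={$}  FOLLOW(A)={a,c}  FOLLOW(B)={$}

FOLLOW(A) = ["a", "c"]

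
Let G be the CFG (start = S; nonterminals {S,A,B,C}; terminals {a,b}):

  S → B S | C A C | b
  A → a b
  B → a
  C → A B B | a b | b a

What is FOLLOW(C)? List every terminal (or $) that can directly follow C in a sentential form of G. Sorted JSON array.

Compute FIRST by fixpoint:
[1]
  A via A→a b: +{a}
  B via B→a: +{a}
  C via C→A B B: +{a}
  C via C→b a: +{b}
  S via S→B S: +{a}
  S via S→C A C: +{b}
  FIRST(S)={a,b}  FIRST(A)={a}  FIRST(B)={a}  FIRST(C)={a,b}
[2] (stable)
  FIRST(S)={a,b}  FIRST(A)={a}  FIRST(B)={a}  FIRST(C)={a,b}

FOLLOW sets:
initialize: $ ∈ FOLLOW(S)
iter 1:
  C→A B B: FOLLOW(A) ⊇ FIRST(B) = {a}; new: +{a}
  C→A B B: FOLLOW(B) ⊇ FIRST(B) = {a}; new: +{a}
  S→B S: FOLLOW(B) ⊇ FIRST(S) = {a,b}; new: +{b}
  S→C A C: FOLLOW(C) ⊇ FIRST(A) = {a}; new: +{a}
  S→C A C: FOLLOW(A) ⊇ FIRST(C) = {a,b}; new: +{b}
  S→C A C: FOLLOW(C) ⊇ FOLLOW(S) ⊇ {$}; new: +{$}
  FOLLOW[S]={$}  FOLLOW[A]={a,b}  FOLLOW[B]={a,b}  FOLLOW[C]={$,a}
iter 2:
  C→A B B: FOLLOW(B) ⊇ FOLLOW(C) ⊇ {$,a}; new: +{$}
  FOLLOW[S]={$}  FOLLOW[A]={a,b}  FOLLOW[B]={$,a,b}  FOLLOW[C]={$,a}
iter 3: (no change)
  FOLLOW[S]={$}  FOLLOW[A]={a,b}  FOLLOW[B]={$,a,b}  FOLLOW[C]={$,a}

FOLLOW(C) = ["$", "a"]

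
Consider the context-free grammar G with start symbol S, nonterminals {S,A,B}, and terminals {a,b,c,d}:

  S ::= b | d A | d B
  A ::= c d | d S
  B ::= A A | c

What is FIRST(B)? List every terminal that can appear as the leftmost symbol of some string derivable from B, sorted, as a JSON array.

FIRST sets, iterate to fixpoint:
round 1:
  A via A→c d: +{c}
  A via A→d S: +{d}
  B via B→A A: +{c,d}
  S via S→b: +{b}
  S via S→d A: +{d}
  S: {b,d}  A: {c,d}  B: {c,d}
round 2: — fixpoint
  S: {b,d}  A: {c,d}  B: {c,d}

FIRST(B) = ["c", "d"]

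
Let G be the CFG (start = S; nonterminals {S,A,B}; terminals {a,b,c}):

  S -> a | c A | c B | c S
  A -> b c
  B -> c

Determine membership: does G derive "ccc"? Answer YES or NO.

CNF form of G:
  S -> T1 A | T1 B | T1 S | a
  A -> T0 T1
  B -> c
  T0 -> b
  T1 -> c

CYK table (by increasing span):
  T[0,0] 'c' = {B,T1}  orig:{B}
  T[1,1] 'c' = {B,T1}  orig:{B}
  T[2,2] 'c' = {B,T1}  orig:{B}
  T[0,1] 'cc' = {S}
  T[1,2] 'cc' = {S}
  T[0,2] 'ccc' = {S}

S ∈ T[0,2] ⇒ YES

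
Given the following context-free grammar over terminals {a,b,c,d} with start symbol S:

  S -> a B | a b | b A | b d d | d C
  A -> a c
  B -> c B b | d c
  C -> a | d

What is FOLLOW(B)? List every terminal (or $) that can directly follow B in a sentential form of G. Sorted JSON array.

Compute FIRST by fixpoint:
iter 1:
  A via A→a c: +{a}
  B via B→c B b: +{c}
  B via B→d c: +{d}
  C via C→a: +{a}
  C via C→d: +{d}
  S via S→a B: +{a}
  S via S→b A: +{b}
  S via S→d C: +{d}
  FIRST[S]={a,b,d}  FIRST[A]={a}  FIRST[B]={c,d}  FIRST[C]={a,d}
iter 2: (no change)
  FIRST[S]={a,b,d}  FIRST[A]={a}  FIRST[B]={c,d}  FIRST[C]={a,d}

Compute FOLLOW by fixpoint:
FOLLOW(S) := {$}
round 1:
  B→c B b: FOLLOW(B) ⊇ FIRST(b) = {b}; new: +{b}
  S→a B: FOLLOW(B) ⊇ FOLLOW(S) ⊇ {$}; new: +{$}
  S→b A: FOLLOW(A) ⊇ FOLLOW(S) ⊇ {$}; new: +{$}
  S→d C: FOLLOW(C) ⊇ FOLLOW(S) ⊇ {$}; new: +{$}
  FOLLOW[S]={$}  FOLLOW[A]={$}  FOLLOW[B]={$,b}  FOLLOW[C]={$}
round 2: (no change)
  FOLLOW[S]={$}  FOLLOW[A]={$}  FOLLOW[B]={$,b}  FOLLOW[C]={$}

FOLLOW(B) = ["$", "b"]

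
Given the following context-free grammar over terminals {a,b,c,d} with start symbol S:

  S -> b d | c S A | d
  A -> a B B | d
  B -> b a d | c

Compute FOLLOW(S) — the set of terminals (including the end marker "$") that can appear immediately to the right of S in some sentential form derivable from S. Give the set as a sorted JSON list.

Compute FIRST by fixpoint:
iter 1:
  A via A→a B B: +{a}
  A via A→d: +{d}
  B via B→b a d: +{b}
  B via B→c: +{c}
  S via S→b d: +{b}
  S via S→c S A: +{c}
  S via S→d: +{d}
  FIRST(S)={b,c,d}  FIRST(A)={a,d}  FIRST(B)={b,c}
iter 2: (no change)
  FIRST(S)={b,c,d}  FIRST(A)={a,d}  FIRST(B)={b,c}

FOLLOW sets:
FOLLOW(S) := {$}
iter 1:
  A→a B B: FOLLOW(B) ⊇ FIRST(B) = {b,c}; new: +{b,c}
  S→c S A: FOLLOW(S) ⊇ FIRST(A) = {a,d}; new: +{a,d}
  S→c S A: FOLLOW(A) ⊇ FOLLOW(S) ⊇ {$,a,d}; new: +{$,a,d}
  FOLLOW[S]={$,a,d}  FOLLOW[A]={$,a,d}  FOLLOW[B]={b,c}
iter 2:
  A→a B B: FOLLOW(B) ⊇ FOLLOW(A) ⊇ {$,a,d}; new: +{$,a,d}
  FOLLOW[S]={$,a,d}  FOLLOW[A]={$,a,d}  FOLLOW[B]={$,a,b,c,d}
iter 3: (no change)
  FOLLOW[S]={$,a,d}  FOLLOW[A]={$,a,d}  FOLLOW[B]={$,a,b,c,d}

FOLLOW(S) = ["$", "a", "d"]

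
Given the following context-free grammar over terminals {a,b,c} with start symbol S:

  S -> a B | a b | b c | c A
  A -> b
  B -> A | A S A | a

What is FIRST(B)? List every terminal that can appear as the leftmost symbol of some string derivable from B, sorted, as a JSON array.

FIRST iteration:
pass 1:
  A via A→b: +{b}
  B via B→A: +{b}
  B via B→a: +{a}
  S via S→a B: +{a}
  S via S→b c: +{b}
  S via S→c A: +{c}
  S: {a,b,c}  A: {b}  B: {a,b}
pass 2: (no change)
  S: {a,b,c}  A: {b}  B: {a,b}

FIRST(B) = ["a", "b"]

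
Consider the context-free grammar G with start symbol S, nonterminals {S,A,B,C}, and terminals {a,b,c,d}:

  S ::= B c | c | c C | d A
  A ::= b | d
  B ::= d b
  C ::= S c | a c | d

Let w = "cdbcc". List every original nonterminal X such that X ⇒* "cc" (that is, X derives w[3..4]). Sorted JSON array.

CNF form of G:
  S -> B T2 | T0 A | T2 C | c
  A -> b | d
  B -> T0 T1
  C -> S T2 | T3 T2 | d
  T0 -> d
  T1 -> b
  T2 -> c
  T3 -> a

CYK table (by increasing span) (cells [i..j] with 3 ≤ i ≤ j ≤ 4 only):
  [3..3]={S,T2}  "c"  orig:{S}
  [4..4]={S,T2}  "c"  orig:{S}
  [3..4]={C}  "cc"

Original NTs in T[3,4] deriving "cc": ["C"]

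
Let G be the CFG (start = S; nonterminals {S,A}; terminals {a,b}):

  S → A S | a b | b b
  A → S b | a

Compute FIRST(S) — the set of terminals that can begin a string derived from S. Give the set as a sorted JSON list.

FIRST sets, iterate to fixpoint:
round 1:
  A via A→a: +{a}
  S via S→A S: +{a}
  S via S→b b: +{b}
  FIRST[S]={a,b}  FIRST[A]={a}
round 2:
  A via A→S b: +{b}
  FIRST[S]={a,b}  FIRST[A]={a,b}
round 3: done
  FIRST[S]={a,b}  FIRST[A]={a,b}

FIRST(S) = ["a", "b"]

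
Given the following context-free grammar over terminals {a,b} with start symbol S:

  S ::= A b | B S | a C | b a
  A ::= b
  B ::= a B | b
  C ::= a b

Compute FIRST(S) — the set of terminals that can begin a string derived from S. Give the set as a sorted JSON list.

FIRST sets, iterate to fixpoint:
iter 1:
  A via A→b: +{b}
  B via B→a B: +{a}
  B via B→b: +{b}
  C via C→a b: +{a}
  S via S→A b: +{b}
  S via S→B S: +{a}
  FIRST[S]={a,b}  FIRST[A]={b}  FIRST[B]={a,b}  FIRST[C]={a}
iter 2: (stable)
  FIRST[S]={a,b}  FIRST[A]={b}  FIRST[B]={a,b}  FIRST[C]={a}

FIRST(S) = ["a", "b"]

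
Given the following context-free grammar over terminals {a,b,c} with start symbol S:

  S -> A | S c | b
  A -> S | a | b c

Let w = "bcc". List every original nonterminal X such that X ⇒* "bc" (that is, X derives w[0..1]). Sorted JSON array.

Convert to CNF:
  S -> S T0 | T1 T0 | a | b
  A -> S T0 | T1 T0 | a | b
  T0 -> c
  T1 -> b

Fill CYK table bottom-up, restricted to cells inside w[0..1]:
  [0..0]={A,S,T1}  "b"  orig:{A,S}
  [1..1]={T0}  "c"  orig:{}
  [0..1]={A,S}  "bc"

Original NTs in T[0,1] deriving "bc": ["A", "S"]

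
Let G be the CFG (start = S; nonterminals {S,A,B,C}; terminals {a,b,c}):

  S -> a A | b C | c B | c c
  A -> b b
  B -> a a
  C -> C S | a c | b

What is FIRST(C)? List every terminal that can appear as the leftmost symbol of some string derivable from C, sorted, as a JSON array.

Compute FIRST by fixpoint:
pass 1:
  A via A→b b: +{b}
  B via B→a a: +{a}
  C via C→a c: +{a}
  C via C→b: +{b}
  S via S→a A: +{a}
  S via S→b C: +{b}
  S via S→c B: +{c}
  S: {a,b,c}  A: {b}  B: {a}  C: {a,b}
pass 2: done
  S: {a,b,c}  A: {b}  B: {a}  C: {a,b}

FIRST(C) = ["a", "b"]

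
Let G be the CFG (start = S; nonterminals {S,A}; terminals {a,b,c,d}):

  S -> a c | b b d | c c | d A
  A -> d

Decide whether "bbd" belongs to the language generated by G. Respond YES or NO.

CNF form of G:
  S -> T0 T1 | T1 T1 | T2 X4 | T3 A
  A -> d
  T0 -> a
  T1 -> c
  T2 -> b
  T3 -> d
  X4 -> T2 T3

CYK table (by increasing span):
  T[0,0] 'b' = {T2}  orig:{}
  T[1,1] 'b' = {T2}  orig:{}
  T[2,2] 'd' = {A,T3}  orig:{A}
  T[0,1] 'bb' = ∅
  T[1,2] 'bd' = {X4}  orig:{}
  T[0,2] 'bbd' = {S}

S ∈ T[0,2] ⇒ YES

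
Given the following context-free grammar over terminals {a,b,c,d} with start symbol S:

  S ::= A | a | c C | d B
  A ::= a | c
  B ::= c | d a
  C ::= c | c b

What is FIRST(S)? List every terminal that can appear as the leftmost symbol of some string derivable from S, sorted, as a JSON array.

FIRST sets, iterate to fixpoint:
iter 1:
  A via A→a: +{a}
  A via A→c: +{c}
  B via B→c: +{c}
  B via B→d a: +{d}
  C via C→c: +{c}
  S via S→A: +{a,c}
  S via S→d B: +{d}
  S: {a,c,d}  A: {a,c}  B: {c,d}  C: {c}
iter 2: (no change)
  S: {a,c,d}  A: {a,c}  B: {c,d}  C: {c}

FIRST(S) = ["a", "c", "d"]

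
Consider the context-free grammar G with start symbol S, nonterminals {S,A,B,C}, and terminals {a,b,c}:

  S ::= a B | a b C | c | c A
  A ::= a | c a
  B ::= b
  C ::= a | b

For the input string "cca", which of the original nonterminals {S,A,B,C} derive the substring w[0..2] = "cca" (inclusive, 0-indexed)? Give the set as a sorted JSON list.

Convert to CNF:
  S -> T0 A | T1 B | T1 X3 | c
  A -> T0 T1 | a
  B -> b
  C -> a | b
  T0 -> c
  T1 -> a
  T2 -> b
  X3 -> T2 C

CYK table (by increasing span) — only the sub-triangle for w[0..2]:
  T[0,0] 'c' = {S,T0}  orig:{S}
  T[1,1] 'c' = {S,T0}  orig:{S}
  T[2,2] 'a' = {A,C,T1}  orig:{A,C}
  T[0,1] 'cc' = ∅
  T[1,2] 'ca' = {A,S}
  T[0,2] 'cca' = {S}

Original NTs in T[0,2] deriving "cca": ["S"]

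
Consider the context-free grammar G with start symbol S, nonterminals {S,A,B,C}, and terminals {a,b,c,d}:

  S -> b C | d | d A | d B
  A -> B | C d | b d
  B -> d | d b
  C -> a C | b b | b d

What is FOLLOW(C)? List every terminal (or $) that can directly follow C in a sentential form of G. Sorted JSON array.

Compute FIRST by fixpoint:
pass 1:
  A via A→b d: +{b}
  B via B→d: +{d}
  C via C→a C: +{a}
  C via C→b b: +{b}
  S via S→b C: +{b}
  S via S→d: +{d}
  FIRST[S]={b,d}  FIRST[A]={b}  FIRST[B]={d}  FIRST[C]={a,b}
pass 2:
  A via A→B: +{d}
  A via A→C d: +{a}
  FIRST[S]={b,d}  FIRST[A]={a,b,d}  FIRST[B]={d}  FIRST[C]={a,b}
pass 3: (no change)
  FIRST[S]={b,d}  FIRST[A]={a,b,d}  FIRST[B]={d}  FIRST[C]={a,b}

FOLLOW iteration:
FOLLOW(S) := {$}
pass 1:
  A→C d: FOLLOW(C) ⊇ FIRST(d) = {d}; new: +{d}
  S→b C: FOLLOW(C) ⊇ FOLLOW(S) ⊇ {$}; new: +{$}
  S→d A: FOLLOW(A) ⊇ FOLLOW(S) ⊇ {$}; new: +{$}
  S→d B: FOLLOW(B) ⊇ FOLLOW(S) ⊇ {$}; new: +{$}
  FOLLOW[S]={$}  FOLLOW[A]={$}  FOLLOW[B]={$}  FOLLOW[C]={$,d}
pass 2: (stable)
  FOLLOW[S]={$}  FOLLOW[A]={$}  FOLLOW[B]={$}  FOLLOW[C]={$,d}

FOLLOW(C) = ["$", "d"]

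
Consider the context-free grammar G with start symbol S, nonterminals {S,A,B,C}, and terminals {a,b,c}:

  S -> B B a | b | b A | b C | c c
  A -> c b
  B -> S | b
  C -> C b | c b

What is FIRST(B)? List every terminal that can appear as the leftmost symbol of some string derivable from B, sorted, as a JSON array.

FIRST sets, iterate to fixpoint:
[1]
  A via A→c b: +{c}
  B via B→b: +{b}
  C via C→c b: +{c}
  S via S→B B a: +{b}
  S via S→c c: +{c}
  FIRST(S)={b,c}  FIRST(A)={c}  FIRST(B)={b}  FIRST(C)={c}
[2]
  B via B→S: +{c}
  FIRST(S)={b,c}  FIRST(A)={c}  FIRST(B)={b,c}  FIRST(C)={c}
[3] done
  FIRST(S)={b,c}  FIRST(A)={c}  FIRST(B)={b,c}  FIRST(C)={c}

FIRST(B) = ["b", "c"]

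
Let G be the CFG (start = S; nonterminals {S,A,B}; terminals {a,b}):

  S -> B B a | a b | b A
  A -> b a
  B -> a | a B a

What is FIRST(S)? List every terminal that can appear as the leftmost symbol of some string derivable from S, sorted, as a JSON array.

FIRST sets, iterate to fixpoint:
[1]
  A via A→b a: +{b}
  B via B→a: +{a}
  S via S→B B a: +{a}
  S via S→b A: +{b}
  FIRST[S]={a,b}  FIRST[A]={b}  FIRST[B]={a}
[2] done
  FIRST[S]={a,b}  FIRST[A]={b}  FIRST[B]={a}

FIRST(S) = ["a", "b"]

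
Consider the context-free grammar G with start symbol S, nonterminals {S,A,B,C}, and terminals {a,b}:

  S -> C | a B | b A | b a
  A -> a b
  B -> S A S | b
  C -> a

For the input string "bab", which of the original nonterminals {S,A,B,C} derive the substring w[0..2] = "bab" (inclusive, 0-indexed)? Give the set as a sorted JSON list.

Convert to CNF:
  S -> T0 B | T1 A | T1 T0 | a
  A -> T0 T1
  B -> S X2 | b
  C -> a
  T0 -> a
  T1 -> b
  X2 -> A S

CYK table (by increasing span) (cells [i..j] with 0 ≤ i ≤ j ≤ 2 only):
  [0..0]={B,T1}  "b"  orig:{B}
  [1..1]={C,S,T0}  "a"  orig:{C,S}
  [2..2]={B,T1}  "b"  orig:{B}
  [0..1]={S}  "ba"
  [1..2]={A,S}  "ab"
  [0..2]={S}  "bab"

Original NTs in T[0,2] deriving "bab": ["S"]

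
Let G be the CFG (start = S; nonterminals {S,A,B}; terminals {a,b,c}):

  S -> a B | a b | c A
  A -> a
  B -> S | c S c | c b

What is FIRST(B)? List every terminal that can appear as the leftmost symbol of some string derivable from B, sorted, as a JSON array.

Compute FIRST by fixpoint:
[1]
  A via A→a: +{a}
  B via B→c S c: +{c}
  S via S→a B: +{a}
  S via S→c A: +{c}
  S: {a,c}  A: {a}  B: {c}
[2]
  B via B→S: +{a}
  S: {a,c}  A: {a}  B: {a,c}
[3] (no change)
  S: {a,c}  A: {a}  B: {a,c}

FIRST(B) = ["a", "c"]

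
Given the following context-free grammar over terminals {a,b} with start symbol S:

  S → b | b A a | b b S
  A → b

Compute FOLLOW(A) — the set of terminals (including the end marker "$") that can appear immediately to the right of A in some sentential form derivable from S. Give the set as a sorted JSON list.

FIRST iteration:
iter 1:
  A via A→b: +{b}
  S via S→b: +{b}
  FIRST(S)={b}  FIRST(A)={b}
iter 2: (no change)
  FIRST(S)={b}  FIRST(A)={b}

FOLLOW iteration:
initialize: $ ∈ FOLLOW(S)
[1]
  S→b A a: FOLLOW(A) ⊇ FIRST(a) = {a}; new: +{a}
  FOLLOW(S)={$}  FOLLOW(A)={a}
[2] — fixpoint
  FOLLOW(S)={$}  FOLLOW(A)={a}

FOLLOW(A) = ["a"]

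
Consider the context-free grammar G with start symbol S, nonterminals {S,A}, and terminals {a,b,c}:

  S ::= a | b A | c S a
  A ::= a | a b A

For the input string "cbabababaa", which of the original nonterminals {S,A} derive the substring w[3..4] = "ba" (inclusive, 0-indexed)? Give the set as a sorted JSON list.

Convert to CNF:
  S -> T1 A | T2 X4 | a
  A -> T0 X3 | a
  T0 -> a
  T1 -> b
  T2 -> c
  X3 -> T1 A
  X4 -> S T0

CYK table (by increasing span) — only the sub-triangle for w[3..4]:
  cell(3,3) b: {T1}  orig:{}
  cell(4,4) a: {A,S,T0}  orig:{A,S}
  cell(3,4) ba: {S,X3}  orig:{S}

Original NTs in T[3,4] deriving "ba": ["S"]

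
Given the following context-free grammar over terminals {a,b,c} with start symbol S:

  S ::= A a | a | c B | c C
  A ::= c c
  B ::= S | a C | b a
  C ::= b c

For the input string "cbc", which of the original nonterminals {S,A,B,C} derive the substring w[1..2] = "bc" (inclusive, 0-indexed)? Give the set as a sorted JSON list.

CNF form of G:
  S -> A T1 | T0 B | T0 C | a
  A -> T0 T0
  B -> A T1 | T0 B | T0 C | T1 C | T2 T1 | a
  C -> T2 T0
  T0 -> c
  T1 -> a
  T2 -> b

CYK table (by increasing span), restricted to cells inside w[1..2]:
  T[1,1] 'b' = {T2}  orig:{}
  T[2,2] 'c' = {T0}  orig:{}
  T[1,2] 'bc' = {C}

Original NTs in T[1,2] deriving "bc": ["C"]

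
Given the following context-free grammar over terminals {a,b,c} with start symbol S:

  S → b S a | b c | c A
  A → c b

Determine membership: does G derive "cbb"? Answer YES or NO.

CNF form of G:
  S -> T0 A | T1 T0 | T1 X3
  A -> T0 T1
  T0 -> c
  T1 -> b
  T2 -> a
  X3 -> S T2

CYK fill:
  [0..0]={T0}  "c"  orig:{}
  [1..1]={T1}  "b"  orig:{}
  [2..2]={T1}  "b"  orig:{}
  [0..1]={A}  "cb"
  [1..2]=∅  "bb"
  [0..2]=∅  "cbb"

S ∉ T[0,2] ⇒ NO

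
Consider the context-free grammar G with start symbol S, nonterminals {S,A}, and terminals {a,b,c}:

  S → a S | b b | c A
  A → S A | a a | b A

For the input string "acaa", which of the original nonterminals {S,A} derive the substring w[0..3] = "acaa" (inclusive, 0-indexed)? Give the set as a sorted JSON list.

CNF form of G:
  S -> T0 S | T1 T1 | T2 A
  A -> S A | T0 T0 | T1 A
  T0 -> a
  T1 -> b
  T2 -> c

CYK fill (cells [i..j] with 0 ≤ i ≤ j ≤ 3 only):
  [0..0]={T0}  "a"  orig:{}
  [1..1]={T2}  "c"  orig:{}
  [2..2]={T0}  "a"  orig:{}
  [3..3]={T0}  "a"  orig:{}
  [0..1]=∅  "ac"
  [1..2]=∅  "ca"
  [2..3]={A}  "aa"
  [0..2]=∅  "aca"
  [1..3]={S}  "caa"
  [0..3]={S}  "acaa"

Original NTs in T[0,3] deriving "acaa": ["S"]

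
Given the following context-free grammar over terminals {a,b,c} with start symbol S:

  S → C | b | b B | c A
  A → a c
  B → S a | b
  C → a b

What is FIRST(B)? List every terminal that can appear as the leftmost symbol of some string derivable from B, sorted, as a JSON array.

Compute FIRST by fixpoint:
iter 1:
  A via A→a c: +{a}
  B via B→b: +{b}
  C via C→a b: +{a}
  S via S→C: +{a}
  S via S→b: +{b}
  S via S→c A: +{c}
  S: {a,b,c}  A: {a}  B: {b}  C: {a}
iter 2:
  B via B→S a: +{a,c}
  S: {a,b,c}  A: {a}  B: {a,b,c}  C: {a}
iter 3: — fixpoint
  S: {a,b,c}  A: {a}  B: {a,b,c}  C: {a}

FIRST(B) = ["a", "b", "c"]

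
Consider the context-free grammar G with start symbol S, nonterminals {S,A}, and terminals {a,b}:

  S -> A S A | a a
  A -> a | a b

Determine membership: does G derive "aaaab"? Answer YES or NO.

CNF form of G:
  S -> A X2 | T0 T0
  A -> T0 T1 | a
  T0 -> a
  T1 -> b
  X2 -> S A

Fill CYK table bottom-up:
  cell(0,0) a: {A,T0}  orig:{A}
  cell(1,1) a: {A,T0}  orig:{A}
  cell(2,2) a: {A,T0}  orig:{A}
  cell(3,3) a: {A,T0}  orig:{A}
  cell(4,4) b: {T1}  orig:{}
  cell(0,1) aa: {S}
  cell(1,2) aa: {S}
  cell(2,3) aa: {S}
  cell(3,4) ab: {A}
  cell(0,2) aaa: {X2}  orig:{}
  cell(1,3) aaa: {X2}  orig:{}
  cell(2,4) aab: ∅
  cell(0,3) aaaa: {S}
  cell(1,4) aaab: {X2}  orig:{}
  cell(0,4) aaaab: {S}

S ∈ T[0,4] ⇒ YES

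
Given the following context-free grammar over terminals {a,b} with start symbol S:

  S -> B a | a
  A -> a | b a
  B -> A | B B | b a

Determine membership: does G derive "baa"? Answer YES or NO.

Convert to CNF:
  S -> B T1 | a
  A -> T0 T1 | a
  B -> B B | T0 T1 | a
  T0 -> b
  T1 -> a

CYK fill:
  cell(0,0) b: {T0}  orig:{}
  cell(1,1) a: {A,B,S,T1}  orig:{A,B,S}
  cell(2,2) a: {A,B,S,T1}  orig:{A,B,S}
  cell(0,1) ba: {A,B}
  cell(1,2) aa: {B,S}
  cell(0,2) baa: {B,S}

S ∈ T[0,2] ⇒ YES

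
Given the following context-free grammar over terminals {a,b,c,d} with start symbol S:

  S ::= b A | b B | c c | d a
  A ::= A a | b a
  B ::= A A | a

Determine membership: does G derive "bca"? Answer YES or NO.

CNF form of G:
  S -> T1 A | T1 B | T2 T2 | T3 T0
  A -> A T0 | T1 T0
  B -> A A | a
  T0 -> a
  T1 -> b
  T2 -> c
  T3 -> d

Fill CYK table bottom-up:
  cell(0,0) b: {T1}  orig:{}
  cell(1,1) c: {T2}  orig:{}
  cell(2,2) a: {B,T0}  orig:{B}
  cell(0,1) bc: ∅
  cell(1,2) ca: ∅
  cell(0,2) bca: ∅

S ∉ T[0,2] ⇒ NO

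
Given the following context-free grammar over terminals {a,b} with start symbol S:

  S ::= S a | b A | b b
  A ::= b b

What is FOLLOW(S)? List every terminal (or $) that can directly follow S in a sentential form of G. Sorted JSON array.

FIRST iteration:
iter 1:
  A via A→b b: +{b}
  S via S→b A: +{b}
  FIRST[S]={b}  FIRST[A]={b}
iter 2: done
  FIRST[S]={b}  FIRST[A]={b}

FOLLOW iteration:
FOLLOW(S) := {$}
round 1:
  S→S a: FOLLOW(S) ⊇ FIRST(a) = {a}; new: +{a}
  S→b A: FOLLOW(A) ⊇ FOLLOW(S) ⊇ {$,a}; new: +{$,a}
  FOLLOW[S]={$,a}  FOLLOW[A]={$,a}
round 2: — fixpoint
  FOLLOW[S]={$,a}  FOLLOW[A]={$,a}

FOLLOW(S) = ["$", "a"]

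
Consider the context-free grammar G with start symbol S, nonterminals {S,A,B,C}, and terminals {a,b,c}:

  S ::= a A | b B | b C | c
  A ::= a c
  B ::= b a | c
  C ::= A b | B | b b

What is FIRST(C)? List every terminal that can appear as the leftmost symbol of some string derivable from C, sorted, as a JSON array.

Compute FIRST by fixpoint:
iter 1:
  A via A→a c: +{a}
  B via B→b a: +{b}
  B via B→c: +{c}
  C via C→A b: +{a}
  C via C→B: +{b,c}
  S via S→a A: +{a}
  S via S→b B: +{b}
  S via S→c: +{c}
  FIRST(S)={a,b,c}  FIRST(A)={a}  FIRST(B)={b,c}  FIRST(C)={a,b,c}
iter 2: done
  FIRST(S)={a,b,c}  FIRST(A)={a}  FIRST(B)={b,c}  FIRST(C)={a,b,c}

FIRST(C) = ["a", "b", "c"]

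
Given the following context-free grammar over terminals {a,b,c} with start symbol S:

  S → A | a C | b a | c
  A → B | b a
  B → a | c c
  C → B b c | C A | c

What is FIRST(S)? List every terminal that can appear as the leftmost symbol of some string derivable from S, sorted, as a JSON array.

FIRST sets, iterate to fixpoint:
round 1:
  A via A→b a: +{b}
  B via B→a: +{a}
  B via B→c c: +{c}
  C via C→B b c: +{a,c}
  S via S→A: +{b}
  S via S→a C: +{a}
  S via S→c: +{c}
  FIRST[S]={a,b,c}  FIRST[A]={b}  FIRST[B]={a,c}  FIRST[C]={a,c}
round 2:
  A via A→B: +{a,c}
  FIRST[S]={a,b,c}  FIRST[A]={a,b,c}  FIRST[B]={a,c}  FIRST[C]={a,c}
round 3: (stable)
  FIRST[S]={a,b,c}  FIRST[A]={a,b,c}  FIRST[B]={a,c}  FIRST[C]={a,c}

FIRST(S) = ["a", "b", "c"]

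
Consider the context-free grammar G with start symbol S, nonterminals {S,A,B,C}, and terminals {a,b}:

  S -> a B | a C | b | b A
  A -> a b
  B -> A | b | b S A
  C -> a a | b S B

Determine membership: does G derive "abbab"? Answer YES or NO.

Convert to CNF:
  S -> T0 B | T0 C | T1 A | b
  A -> T0 T1
  B -> T0 T1 | T1 X2 | b
  C -> T0 T0 | T1 X3
  T0 -> a
  T1 -> b
  X2 -> S A
  X3 -> S B

CYK table (by increasing span):
  T[0,0] 'a' = {T0}  orig:{}
  T[1,1] 'b' = {B,S,T1}  orig:{B,S}
  T[2,2] 'b' = {B,S,T1}  orig:{B,S}
  T[3,3] 'a' = {T0}  orig:{}
  T[4,4] 'b' = {B,S,T1}  orig:{B,S}
  T[0,1] 'ab' = {A,B,S}
  T[1,2] 'bb' = {X3}  orig:{}
  T[2,3] 'ba' = ∅
  T[3,4] 'ab' = {A,B,S}
  T[0,2] 'abb' = {X3}  orig:{}
  T[1,3] 'bba' = ∅
  T[2,4] 'bab' = {S,X2,X3}  orig:{S}
  T[0,3] 'abba' = ∅
  T[1,4] 'bbab' = {B,C}
  T[0,4] 'abbab' = {S}

S ∈ T[0,4] ⇒ YES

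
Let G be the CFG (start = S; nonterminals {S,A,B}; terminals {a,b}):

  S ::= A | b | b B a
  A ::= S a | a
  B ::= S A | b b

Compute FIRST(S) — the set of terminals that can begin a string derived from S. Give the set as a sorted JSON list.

Compute FIRST by fixpoint:
iter 1:
  A via A→a: +{a}
  B via B→b b: +{b}
  S via S→A: +{a}
  S via S→b: +{b}
  S: {a,b}  A: {a}  B: {b}
iter 2:
  A via A→S a: +{b}
  B via B→S A: +{a}
  S: {a,b}  A: {a,b}  B: {a,b}
iter 3: (no change)
  S: {a,b}  A: {a,b}  B: {a,b}

FIRST(S) = ["a", "b"]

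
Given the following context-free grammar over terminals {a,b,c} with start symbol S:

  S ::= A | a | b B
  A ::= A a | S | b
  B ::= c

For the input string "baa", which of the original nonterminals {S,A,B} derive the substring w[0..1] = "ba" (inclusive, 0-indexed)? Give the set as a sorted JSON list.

Convert to CNF:
  S -> A T0 | T1 B | a | b
  A -> A T0 | T1 B | a | b
  B -> c
  T0 -> a
  T1 -> b

Fill CYK table bottom-up — only the sub-triangle for w[0..1]:
  cell(0,0) b: {A,S,T1}  orig:{A,S}
  cell(1,1) a: {A,S,T0}  orig:{A,S}
  cell(0,1) ba: {A,S}

Original NTs in T[0,1] deriving "ba": ["A", "S"]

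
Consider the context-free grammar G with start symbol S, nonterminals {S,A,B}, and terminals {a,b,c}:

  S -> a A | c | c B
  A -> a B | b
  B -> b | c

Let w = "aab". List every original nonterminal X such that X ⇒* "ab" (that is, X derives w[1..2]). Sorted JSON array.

Convert to CNF:
  S -> T0 A | T1 B | c
  A -> T0 B | b
  B -> b | c
  T0 -> a
  T1 -> c

CYK fill, restricted to cells inside w[1..2]:
  cell(1,1) a: {T0}  orig:{}
  cell(2,2) b: {A,B}
  cell(1,2) ab: {A,S}

Original NTs in T[1,2] deriving "ab": ["A", "S"]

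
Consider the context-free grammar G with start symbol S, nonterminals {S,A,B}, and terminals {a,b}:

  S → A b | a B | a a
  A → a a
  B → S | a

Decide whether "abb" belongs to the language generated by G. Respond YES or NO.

CNF form of G:
  S -> A T1 | T0 B | T0 T0
  A -> T0 T0
  B -> A T1 | T0 B | T0 T0 | a
  T0 -> a
  T1 -> b

CYK fill:
  cell(0,0) a: {B,T0}  orig:{B}
  cell(1,1) b: {T1}  orig:{}
  cell(2,2) b: {T1}  orig:{}
  cell(0,1) ab: ∅
  cell(1,2) bb: ∅
  cell(0,2) abb: ∅

S ∉ T[0,2] ⇒ NO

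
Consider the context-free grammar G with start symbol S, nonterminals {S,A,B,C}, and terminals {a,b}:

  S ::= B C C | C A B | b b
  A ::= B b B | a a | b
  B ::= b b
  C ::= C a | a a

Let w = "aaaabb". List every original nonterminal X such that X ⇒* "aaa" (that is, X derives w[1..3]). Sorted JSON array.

Convert to CNF:
  S -> B X3 | C X4 | T0 T0
  A -> B X2 | T1 T1 | b
  B -> T0 T0
  C -> C T1 | T1 T1
  T0 -> b
  T1 -> a
  X2 -> T0 B
  X3 -> C C
  X4 -> A B

CYK table (by increasing span) — only the sub-triangle for w[1..3]:
  cell(1,1) a: {T1}  orig:{}
  cell(2,2) a: {T1}  orig:{}
  cell(3,3) a: {T1}  orig:{}
  cell(1,2) aa: {A,C}
  cell(2,3) aa: {A,C}
  cell(1,3) aaa: {C}

Original NTs in T[1,3] deriving "aaa": ["C"]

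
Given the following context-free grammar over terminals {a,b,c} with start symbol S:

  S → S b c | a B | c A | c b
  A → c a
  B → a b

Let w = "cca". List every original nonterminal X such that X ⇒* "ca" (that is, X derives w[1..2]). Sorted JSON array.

CNF form of G:
  S -> S X3 | T0 A | T0 T2 | T1 B
  A -> T0 T1
  B -> T1 T2
  T0 -> c
  T1 -> a
  T2 -> b
  X3 -> T2 T0

CYK table (by increasing span) — only the sub-triangle for w[1..2]:
  [1..1]={T0}  "c"  orig:{}
  [2..2]={T1}  "a"  orig:{}
  [1..2]={A}  "ca"

Original NTs in T[1,2] deriving "ca": ["A"]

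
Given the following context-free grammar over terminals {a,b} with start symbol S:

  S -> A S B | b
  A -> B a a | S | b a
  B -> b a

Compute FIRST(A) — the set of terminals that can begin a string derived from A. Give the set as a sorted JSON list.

Compute FIRST by fixpoint:
pass 1:
  A via A→b a: +{b}
  B via B→b a: +{b}
  S via S→A S B: +{b}
  S: {b}  A: {b}  B: {b}
pass 2: — fixpoint
  S: {b}  A: {b}  B: {b}

FIRST(A) = ["b"]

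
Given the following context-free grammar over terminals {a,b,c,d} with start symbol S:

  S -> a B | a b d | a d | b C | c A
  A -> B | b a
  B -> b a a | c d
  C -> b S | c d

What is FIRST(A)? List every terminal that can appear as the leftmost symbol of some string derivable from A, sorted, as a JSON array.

Compute FIRST by fixpoint:
[1]
  A via A→b a: +{b}
  B via B→b a a: +{b}
  B via B→c d: +{c}
  C via C→b S: +{b}
  C via C→c d: +{c}
  S via S→a B: +{a}
  S via S→b C: +{b}
  S via S→c A: +{c}
  FIRST[S]={a,b,c}  FIRST[A]={b}  FIRST[B]={b,c}  FIRST[C]={b,c}
[2]
  A via A→B: +{c}
  FIRST[S]={a,b,c}  FIRST[A]={b,c}  FIRST[B]={b,c}  FIRST[C]={b,c}
[3] (no change)
  FIRST[S]={a,b,c}  FIRST[A]={b,c}  FIRST[B]={b,c}  FIRST[C]={b,c}

FIRST(A) = ["b", "c"]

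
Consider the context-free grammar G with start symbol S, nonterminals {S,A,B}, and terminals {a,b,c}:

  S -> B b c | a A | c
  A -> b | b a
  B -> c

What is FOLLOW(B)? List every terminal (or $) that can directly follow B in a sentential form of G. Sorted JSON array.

Compute FIRST by fixpoint:
iter 1:
  A via A→b: +{b}
  B via B→c: +{c}
  S via S→B b c: +{c}
  S via S→a A: +{a}
  FIRST[S]={a,c}  FIRST[A]={b}  FIRST[B]={c}
iter 2: — fixpoint
  FIRST[S]={a,c}  FIRST[A]={b}  FIRST[B]={c}

Compute FOLLOW by fixpoint:
FOLLOW(S) := {$}
pass 1:
  S→B b c: FOLLOW(B) ⊇ FIRST(b) = {b}; new: +{b}
  S→a A: FOLLOW(A) ⊇ FOLLOW(S) ⊇ {$}; new: +{$}
  FOLLOW[S]={$}  FOLLOW[A]={$}  FOLLOW[B]={b}
pass 2: done
  FOLLOW[S]={$}  FOLLOW[A]={$}  FOLLOW[B]={b}

FOLLOW(B) = ["b"]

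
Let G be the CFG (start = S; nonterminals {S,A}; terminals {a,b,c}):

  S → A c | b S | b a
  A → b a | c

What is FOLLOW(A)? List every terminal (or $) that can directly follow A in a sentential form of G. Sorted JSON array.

FIRST sets, iterate to fixpoint:
iter 1:
  A via A→b a: +{b}
  A via A→c: +{c}
  S via S→A c: +{b,c}
  S: {b,c}  A: {b,c}
iter 2: — fixpoint
  S: {b,c}  A: {b,c}

FOLLOW iteration:
FOLLOW(S) := {$}
round 1:
  S→A c: FOLLOW(A) ⊇ FIRST(c) = {c}; new: +{c}
  FOLLOW(S)={$}  FOLLOW(A)={c}
round 2: — fixpoint
  FOLLOW(S)={$}  FOLLOW(A)={c}

FOLLOW(A) = ["c"]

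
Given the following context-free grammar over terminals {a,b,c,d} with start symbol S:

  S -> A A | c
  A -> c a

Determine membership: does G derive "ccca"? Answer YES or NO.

Convert to CNF:
  S -> A A | c
  A -> T0 T1
  T0 -> c
  T1 -> a

CYK table (by increasing span):
  cell(0,0) c: {S,T0}  orig:{S}
  cell(1,1) c: {S,T0}  orig:{S}
  cell(2,2) c: {S,T0}  orig:{S}
  cell(3,3) a: {T1}  orig:{}
  cell(0,1) cc: ∅
  cell(1,2) cc: ∅
  cell(2,3) ca: {A}
  cell(0,2) ccc: ∅
  cell(1,3) cca: ∅
  cell(0,3) ccca: ∅

S ∉ T[0,3] ⇒ NO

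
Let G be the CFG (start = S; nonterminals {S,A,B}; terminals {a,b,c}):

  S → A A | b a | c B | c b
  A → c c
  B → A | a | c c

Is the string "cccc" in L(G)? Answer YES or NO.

Convert to CNF:
  S -> A A | T0 B | T0 T1 | T1 T2
  A -> T0 T0
  B -> T0 T0 | a
  T0 -> c
  T1 -> b
  T2 -> a

CYK fill:
  cell(0,0) c: {T0}  orig:{}
  cell(1,1) c: {T0}  orig:{}
  cell(2,2) c: {T0}  orig:{}
  cell(3,3) c: {T0}  orig:{}
  cell(0,1) cc: {A,B}
  cell(1,2) cc: {A,B}
  cell(2,3) cc: {A,B}
  cell(0,2) ccc: {S}
  cell(1,3) ccc: {S}
  cell(0,3) cccc: {S}

S ∈ T[0,3] ⇒ YES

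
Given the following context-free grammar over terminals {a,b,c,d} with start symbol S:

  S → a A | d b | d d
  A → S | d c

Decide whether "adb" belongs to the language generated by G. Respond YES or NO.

CNF form of G:
  S -> T0 A | T1 T1 | T1 T2
  A -> T0 A | T1 T1 | T1 T2 | T1 T3
  T0 -> a
  T1 -> d
  T2 -> b
  T3 -> c

CYK fill:
  T[0,0] 'a' = {T0}  orig:{}
  T[1,1] 'd' = {T1}  orig:{}
  T[2,2] 'b' = {T2}  orig:{}
  T[0,1] 'ad' = ∅
  T[1,2] 'db' = {A,S}
  T[0,2] 'adb' = {A,S}

S ∈ T[0,2] ⇒ YES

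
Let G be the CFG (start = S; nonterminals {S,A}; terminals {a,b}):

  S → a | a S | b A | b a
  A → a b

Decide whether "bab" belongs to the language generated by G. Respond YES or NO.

Convert to CNF:
  S -> T0 S | T1 A | T1 T0 | a
  A -> T0 T1
  T0 -> a
  T1 -> b

Fill CYK table bottom-up:
  T[0,0] 'b' = {T1}  orig:{}
  T[1,1] 'a' = {S,T0}  orig:{S}
  T[2,2] 'b' = {T1}  orig:{}
  T[0,1] 'ba' = {S}
  T[1,2] 'ab' = {A}
  T[0,2] 'bab' = {S}

S ∈ T[0,2] ⇒ YES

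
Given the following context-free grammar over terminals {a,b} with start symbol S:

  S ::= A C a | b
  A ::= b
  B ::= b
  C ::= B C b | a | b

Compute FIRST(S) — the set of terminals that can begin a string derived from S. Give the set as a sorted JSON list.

Compute FIRST by fixpoint:
round 1:
  A via A→b: +{b}
  B via B→b: +{b}
  C via C→B C b: +{b}
  C via C→a: +{a}
  S via S→A C a: +{b}
  FIRST(S)={b}  FIRST(A)={b}  FIRST(B)={b}  FIRST(C)={a,b}
round 2: — fixpoint
  FIRST(S)={b}  FIRST(A)={b}  FIRST(B)={b}  FIRST(C)={a,b}

FIRST(S) = ["b"]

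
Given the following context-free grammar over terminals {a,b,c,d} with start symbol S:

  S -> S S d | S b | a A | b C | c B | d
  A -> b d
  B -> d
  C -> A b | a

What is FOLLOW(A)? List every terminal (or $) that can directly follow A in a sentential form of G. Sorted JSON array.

Compute FIRST by fixpoint:
pass 1:
  A via A→b d: +{b}
  B via B→d: +{d}
  C via C→A b: +{b}
  C via C→a: +{a}
  S via S→a A: +{a}
  S via S→b C: +{b}
  S via S→c B: +{c}
  S via S→d: +{d}
  FIRST(S)={a,b,c,d}  FIRST(A)={b}  FIRST(B)={d}  FIRST(C)={a,b}
pass 2: (no change)
  FIRST(S)={a,b,c,d}  FIRST(A)={b}  FIRST(B)={d}  FIRST(C)={a,b}

FOLLOW sets:
FOLLOW(S) := {$}
[1]
  C→A b: FOLLOW(A) ⊇ FIRST(b) = {b}; new: +{b}
  S→S S d: FOLLOW(S) ⊇ FIRST(S) = {a,b,c,d}; new: +{a,b,c,d}
  S→a A: FOLLOW(A) ⊇ FOLLOW(S) ⊇ {$,a,b,c,d}; new: +{$,a,c,d}
  S→b C: FOLLOW(C) ⊇ FOLLOW(S) ⊇ {$,a,b,c,d}; new: +{$,a,b,c,d}
  S→c B: FOLLOW(B) ⊇ FOLLOW(S) ⊇ {$,a,b,c,d}; new: +{$,a,b,c,d}
  FOLLOW(S)={$,a,b,c,d}  FOLLOW(A)={$,a,b,c,d}  FOLLOW(B)={$,a,b,c,d}  FOLLOW(C)={$,a,b,c,d}
[2] done
  FOLLOW(S)={$,a,b,c,d}  FOLLOW(A)={$,a,b,c,d}  FOLLOW(B)={$,a,b,c,d}  FOLLOW(C)={$,a,b,c,d}

FOLLOW(A) = ["$", "a", "b", "c", "d"]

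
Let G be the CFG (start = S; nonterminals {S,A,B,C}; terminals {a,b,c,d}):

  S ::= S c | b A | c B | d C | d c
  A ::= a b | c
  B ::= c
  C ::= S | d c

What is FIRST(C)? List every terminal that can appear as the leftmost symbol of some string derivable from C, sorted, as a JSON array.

Compute FIRST by fixpoint:
iter 1:
  A via A→a b: +{a}
  A via A→c: +{c}
  B via B→c: +{c}
  C via C→d c: +{d}
  S via S→b A: +{b}
  S via S→c B: +{c}
  S via S→d C: +{d}
  FIRST[S]={b,c,d}  FIRST[A]={a,c}  FIRST[B]={c}  FIRST[C]={d}
iter 2:
  C via C→S: +{b,c}
  FIRST[S]={b,c,d}  FIRST[A]={a,c}  FIRST[B]={c}  FIRST[C]={b,c,d}
iter 3: (stable)
  FIRST[S]={b,c,d}  FIRST[A]={a,c}  FIRST[B]={c}  FIRST[C]={b,c,d}

FIRST(C) = ["b", "c", "d"]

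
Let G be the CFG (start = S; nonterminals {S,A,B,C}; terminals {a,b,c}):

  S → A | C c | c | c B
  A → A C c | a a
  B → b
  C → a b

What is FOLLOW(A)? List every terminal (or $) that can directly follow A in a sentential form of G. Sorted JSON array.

FIRST sets, iterate to fixpoint:
iter 1:
  A via A→a a: +{a}
  B via B→b: +{b}
  C via C→a b: +{a}
  S via S→A: +{a}
  S via S→c: +{c}
  S: {a,c}  A: {a}  B: {b}  C: {a}
iter 2: — fixpoint
  S: {a,c}  A: {a}  B: {b}  C: {a}

FOLLOW iteration:
initialize: $ ∈ FOLLOW(S)
pass 1:
  A→A C c: FOLLOW(A) ⊇ FIRST(C) = {a}; new: +{a}
  A→A C c: FOLLOW(C) ⊇ FIRST(c) = {c}; new: +{c}
  S→A: FOLLOW(A) ⊇ FOLLOW(S) ⊇ {$}; new: +{$}
  S→c B: FOLLOW(B) ⊇ FOLLOW(S) ⊇ {$}; new: +{$}
  FOLLOW[S]={$}  FOLLOW[A]={$,a}  FOLLOW[B]={$}  FOLLOW[C]={c}
pass 2: (no change)
  FOLLOW[S]={$}  FOLLOW[A]={$,a}  FOLLOW[B]={$}  FOLLOW[C]={c}

FOLLOW(A) = ["$", "a"]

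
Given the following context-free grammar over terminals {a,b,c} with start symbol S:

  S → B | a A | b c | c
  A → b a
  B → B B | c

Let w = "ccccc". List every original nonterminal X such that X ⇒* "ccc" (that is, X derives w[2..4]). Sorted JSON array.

CNF form of G:
  S -> B B | T0 T2 | T1 A | c
  A -> T0 T1
  B -> B B | c
  T0 -> b
  T1 -> a
  T2 -> c

CYK table (by increasing span) — only the sub-triangle for w[2..4]:
  [2..2]={B,S,T2}  "c"  orig:{B,S}
  [3..3]={B,S,T2}  "c"  orig:{B,S}
  [4..4]={B,S,T2}  "c"  orig:{B,S}
  [2..3]={B,S}  "cc"
  [3..4]={B,S}  "cc"
  [2..4]={B,S}  "ccc"

Original NTs in T[2,4] deriving "ccc": ["B", "S"]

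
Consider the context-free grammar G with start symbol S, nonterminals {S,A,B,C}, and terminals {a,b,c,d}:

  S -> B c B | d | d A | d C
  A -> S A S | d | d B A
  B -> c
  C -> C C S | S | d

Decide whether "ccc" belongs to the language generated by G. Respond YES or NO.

Convert to CNF:
  S -> B X6 | T0 A | T0 C | d
  A -> S X2 | T0 X3 | d
  B -> c
  C -> B X4 | C X5 | T0 A | T0 C | d
  T0 -> d
  T1 -> c
  X2 -> A S
  X3 -> B A
  X4 -> T1 B
  X5 -> C S
  X6 -> T1 B

CYK fill:
  T[0,0] 'c' = {B,T1}  orig:{B}
  T[1,1] 'c' = {B,T1}  orig:{B}
  T[2,2] 'c' = {B,T1}  orig:{B}
  T[0,1] 'cc' = {X4,X6}  orig:{}
  T[1,2] 'cc' = {X4,X6}  orig:{}
  T[0,2] 'ccc' = {C,S}

S ∈ T[0,2] ⇒ YES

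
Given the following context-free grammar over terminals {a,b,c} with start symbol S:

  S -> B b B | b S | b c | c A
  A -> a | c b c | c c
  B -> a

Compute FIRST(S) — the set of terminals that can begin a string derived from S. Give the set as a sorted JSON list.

FIRST sets, iterate to fixpoint:
round 1:
  A via A→a: +{a}
  A via A→c b c: +{c}
  B via B→a: +{a}
  S via S→B b B: +{a}
  S via S→b S: +{b}
  S via S→c A: +{c}
  FIRST[S]={a,b,c}  FIRST[A]={a,c}  FIRST[B]={a}
round 2: (no change)
  FIRST[S]={a,b,c}  FIRST[A]={a,c}  FIRST[B]={a}

FIRST(S) = ["a", "b", "c"]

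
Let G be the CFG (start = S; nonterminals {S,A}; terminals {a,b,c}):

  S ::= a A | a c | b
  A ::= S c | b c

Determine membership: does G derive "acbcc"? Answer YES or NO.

Convert to CNF:
  S -> T2 A | T2 T0 | b
  A -> S T0 | T1 T0
  T0 -> c
  T1 -> b
  T2 -> a

CYK table (by increasing span):
  cell(0,0) a: {T2}  orig:{}
  cell(1,1) c: {T0}  orig:{}
  cell(2,2) b: {S,T1}  orig:{S}
  cell(3,3) c: {T0}  orig:{}
  cell(4,4) c: {T0}  orig:{}
  cell(0,1) ac: {S}
  cell(1,2) cb: ∅
  cell(2,3) bc: {A}
  cell(3,4) cc: ∅
  cell(0,2) acb: ∅
  cell(1,3) cbc: ∅
  cell(2,4) bcc: ∅
  cell(0,3) acbc: ∅
  cell(1,4) cbcc: ∅
  cell(0,4) acbcc: ∅

S ∉ T[0,4] ⇒ NO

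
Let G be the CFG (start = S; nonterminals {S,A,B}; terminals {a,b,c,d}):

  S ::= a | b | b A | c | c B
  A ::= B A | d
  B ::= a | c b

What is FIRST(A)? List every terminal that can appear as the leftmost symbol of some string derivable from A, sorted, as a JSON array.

Compute FIRST by fixpoint:
iter 1:
  A via A→d: +{d}
  B via B→a: +{a}
  B via B→c b: +{c}
  S via S→a: +{a}
  S via S→b: +{b}
  S via S→c: +{c}
  FIRST[S]={a,b,c}  FIRST[A]={d}  FIRST[B]={a,c}
iter 2:
  A via A→B A: +{a,c}
  FIRST[S]={a,b,c}  FIRST[A]={a,c,d}  FIRST[B]={a,c}
iter 3: done
  FIRST[S]={a,b,c}  FIRST[A]={a,c,d}  FIRST[B]={a,c}

FIRST(A) = ["a", "c", "d"]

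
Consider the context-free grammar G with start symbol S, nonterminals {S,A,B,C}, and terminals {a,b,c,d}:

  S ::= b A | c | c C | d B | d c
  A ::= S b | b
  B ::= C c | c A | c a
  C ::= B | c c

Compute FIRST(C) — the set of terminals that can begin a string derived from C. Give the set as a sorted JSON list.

FIRST sets, iterate to fixpoint:
iter 1:
  A via A→b: +{b}
  B via B→c A: +{c}
  C via C→B: +{c}
  S via S→b A: +{b}
  S via S→c: +{c}
  S via S→d B: +{d}
  FIRST[S]={b,c,d}  FIRST[A]={b}  FIRST[B]={c}  FIRST[C]={c}
iter 2:
  A via A→S b: +{c,d}
  FIRST[S]={b,c,d}  FIRST[A]={b,c,d}  FIRST[B]={c}  FIRST[C]={c}
iter 3: done
  FIRST[S]={b,c,d}  FIRST[A]={b,c,d}  FIRST[B]={c}  FIRST[C]={c}

FIRST(C) = ["c"]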